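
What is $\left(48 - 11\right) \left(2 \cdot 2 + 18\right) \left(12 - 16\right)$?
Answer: $-3256$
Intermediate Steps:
$\left(48 - 11\right) \left(2 \cdot 2 + 18\right) \left(12 - 16\right) = 37 \left(4 + 18\right) \left(-4\right) = 37 \cdot 22 \left(-4\right) = 37 \left(-88\right) = -3256$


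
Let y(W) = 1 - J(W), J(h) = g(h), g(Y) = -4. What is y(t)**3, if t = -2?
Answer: 125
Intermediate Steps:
J(h) = -4
y(W) = 5 (y(W) = 1 - 1*(-4) = 1 + 4 = 5)
y(t)**3 = 5**3 = 125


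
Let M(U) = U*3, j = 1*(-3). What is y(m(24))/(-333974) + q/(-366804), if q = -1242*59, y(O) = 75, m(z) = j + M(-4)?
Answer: 14761737/73975241 ≈ 0.19955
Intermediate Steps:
j = -3
M(U) = 3*U
m(z) = -15 (m(z) = -3 + 3*(-4) = -3 - 12 = -15)
q = -73278
y(m(24))/(-333974) + q/(-366804) = 75/(-333974) - 73278/(-366804) = 75*(-1/333974) - 73278*(-1/366804) = -75/333974 + 177/886 = 14761737/73975241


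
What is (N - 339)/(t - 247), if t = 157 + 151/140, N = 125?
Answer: 29960/12449 ≈ 2.4066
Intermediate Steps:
t = 22131/140 (t = 157 + 151*(1/140) = 157 + 151/140 = 22131/140 ≈ 158.08)
(N - 339)/(t - 247) = (125 - 339)/(22131/140 - 247) = -214/(-12449/140) = -214*(-140/12449) = 29960/12449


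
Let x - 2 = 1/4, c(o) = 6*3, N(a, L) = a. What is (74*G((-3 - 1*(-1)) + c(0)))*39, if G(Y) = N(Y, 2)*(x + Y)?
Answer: 842712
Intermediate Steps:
c(o) = 18
x = 9/4 (x = 2 + 1/4 = 2 + ¼ = 9/4 ≈ 2.2500)
G(Y) = Y*(9/4 + Y)
(74*G((-3 - 1*(-1)) + c(0)))*39 = (74*(((-3 - 1*(-1)) + 18)*(9 + 4*((-3 - 1*(-1)) + 18))/4))*39 = (74*(((-3 + 1) + 18)*(9 + 4*((-3 + 1) + 18))/4))*39 = (74*((-2 + 18)*(9 + 4*(-2 + 18))/4))*39 = (74*((¼)*16*(9 + 4*16)))*39 = (74*((¼)*16*(9 + 64)))*39 = (74*((¼)*16*73))*39 = (74*292)*39 = 21608*39 = 842712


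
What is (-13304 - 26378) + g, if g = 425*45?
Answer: -20557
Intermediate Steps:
g = 19125
(-13304 - 26378) + g = (-13304 - 26378) + 19125 = -39682 + 19125 = -20557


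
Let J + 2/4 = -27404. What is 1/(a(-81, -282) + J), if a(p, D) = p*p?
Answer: -2/41687 ≈ -4.7977e-5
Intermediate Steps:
a(p, D) = p²
J = -54809/2 (J = -½ - 27404 = -54809/2 ≈ -27405.)
1/(a(-81, -282) + J) = 1/((-81)² - 54809/2) = 1/(6561 - 54809/2) = 1/(-41687/2) = -2/41687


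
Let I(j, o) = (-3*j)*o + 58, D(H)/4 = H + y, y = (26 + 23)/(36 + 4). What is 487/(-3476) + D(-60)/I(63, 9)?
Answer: 85333/28555340 ≈ 0.0029883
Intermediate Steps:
y = 49/40 ≈ 1.2250
D(H) = 49/10 + 4*H (D(H) = 4*(H + 49/40) = 4*(49/40 + H) = 49/10 + 4*H)
I(j, o) = 58 - 3*j*o (I(j, o) = -3*j*o + 58 = 58 - 3*j*o)
487/(-3476) + D(-60)/I(63, 9) = 487/(-3476) + (49/10 + 4*(-60))/(58 - 3*63*9) = 487*(-1/3476) + (49/10 - 240)/(58 - 1701) = -487/3476 - 2351/10/(-1643) = -487/3476 - 2351/10*(-1/1643) = -487/3476 + 2351/16430 = 85333/28555340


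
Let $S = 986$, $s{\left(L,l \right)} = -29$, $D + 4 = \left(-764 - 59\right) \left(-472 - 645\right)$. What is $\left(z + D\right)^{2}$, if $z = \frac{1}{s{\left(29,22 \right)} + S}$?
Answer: $\frac{773973540328675600}{915849} \approx 8.4509 \cdot 10^{11}$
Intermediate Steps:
$D = 919287$ ($D = -4 + \left(-764 - 59\right) \left(-472 - 645\right) = -4 - -919291 = -4 + 919291 = 919287$)
$z = \frac{1}{957}$ ($z = \frac{1}{-29 + 986} = \frac{1}{957} \approx 0.0010449$)
$\left(z + D\right)^{2} = \left(\frac{1}{957} + 919287\right)^{2} = \left(\frac{879757660}{957}\right)^{2} = \frac{773973540328675600}{915849}$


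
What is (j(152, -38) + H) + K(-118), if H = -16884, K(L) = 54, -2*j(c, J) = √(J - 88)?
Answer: -16830 - 3*I*√14/2 ≈ -16830.0 - 5.6125*I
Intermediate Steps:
j(c, J) = -√(-88 + J)/2 (j(c, J) = -√(J - 88)/2 = -√(-88 + J)/2)
(j(152, -38) + H) + K(-118) = (-√(-88 - 38)/2 - 16884) + 54 = (-3*I*√14/2 - 16884) + 54 = (-16884 - 3*I*√14/2) + 54 = -16830 - 3*I*√14/2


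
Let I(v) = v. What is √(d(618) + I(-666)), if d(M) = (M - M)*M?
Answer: 3*I*√74 ≈ 25.807*I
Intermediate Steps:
d(M) = 0 (d(M) = 0*M = 0)
√(d(618) + I(-666)) = √(0 - 666) = √(-666) = 3*I*√74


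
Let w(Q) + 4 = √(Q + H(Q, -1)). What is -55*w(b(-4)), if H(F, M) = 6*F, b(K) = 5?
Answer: 220 - 55*√35 ≈ -105.38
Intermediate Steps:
w(Q) = -4 + √7*√Q (w(Q) = -4 + √(Q + 6*Q) = -4 + √(7*Q) = -4 + √7*√Q)
-55*w(b(-4)) = -55*(-4 + √7*√5) = -55*(-4 + √35) = 220 - 55*√35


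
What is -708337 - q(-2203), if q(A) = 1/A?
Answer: -1560466410/2203 ≈ -7.0834e+5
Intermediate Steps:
-708337 - q(-2203) = -708337 - 1/(-2203) = -708337 - 1*(-1/2203) = -708337 + 1/2203 = -1560466410/2203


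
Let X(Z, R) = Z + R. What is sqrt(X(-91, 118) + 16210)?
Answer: sqrt(16237) ≈ 127.42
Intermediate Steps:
X(Z, R) = R + Z
sqrt(X(-91, 118) + 16210) = sqrt((118 - 91) + 16210) = sqrt(27 + 16210) = sqrt(16237)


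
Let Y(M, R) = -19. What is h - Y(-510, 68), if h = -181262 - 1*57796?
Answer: -239039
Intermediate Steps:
h = -239058 (h = -181262 - 57796 = -239058)
h - Y(-510, 68) = -239058 - 1*(-19) = -239058 + 19 = -239039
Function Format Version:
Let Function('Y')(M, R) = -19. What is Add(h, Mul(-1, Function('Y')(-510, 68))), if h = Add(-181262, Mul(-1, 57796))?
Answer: -239039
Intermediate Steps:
h = -239058 (h = Add(-181262, -57796) = -239058)
Add(h, Mul(-1, Function('Y')(-510, 68))) = Add(-239058, Mul(-1, -19)) = Add(-239058, 19) = -239039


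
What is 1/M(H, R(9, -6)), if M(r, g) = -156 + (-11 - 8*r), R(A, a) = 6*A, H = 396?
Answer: -1/3335 ≈ -0.00029985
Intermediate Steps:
M(r, g) = -167 - 8*r
1/M(H, R(9, -6)) = 1/(-167 - 8*396) = 1/(-167 - 3168) = 1/(-3335) = -1/3335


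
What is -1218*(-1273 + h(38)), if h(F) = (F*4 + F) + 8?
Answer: 1309350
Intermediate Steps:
h(F) = 8 + 5*F (h(F) = (4*F + F) + 8 = 5*F + 8 = 8 + 5*F)
-1218*(-1273 + h(38)) = -1218*(-1273 + (8 + 5*38)) = -1218*(-1273 + (8 + 190)) = -1218*(-1273 + 198) = -1218*(-1075) = 1309350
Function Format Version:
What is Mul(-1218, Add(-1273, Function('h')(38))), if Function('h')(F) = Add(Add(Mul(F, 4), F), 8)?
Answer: 1309350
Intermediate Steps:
Function('h')(F) = Add(8, Mul(5, F)) (Function('h')(F) = Add(Add(Mul(4, F), F), 8) = Add(Mul(5, F), 8) = Add(8, Mul(5, F)))
Mul(-1218, Add(-1273, Function('h')(38))) = Mul(-1218, Add(-1273, Add(8, Mul(5, 38)))) = Mul(-1218, Add(-1273, Add(8, 190))) = Mul(-1218, Add(-1273, 198)) = Mul(-1218, -1075) = 1309350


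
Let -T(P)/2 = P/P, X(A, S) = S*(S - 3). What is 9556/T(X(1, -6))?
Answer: -4778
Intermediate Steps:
X(A, S) = S*(-3 + S)
T(P) = -2 (T(P) = -2*P/P = -2*1 = -2)
9556/T(X(1, -6)) = 9556/(-2) = 9556*(-1/2) = -4778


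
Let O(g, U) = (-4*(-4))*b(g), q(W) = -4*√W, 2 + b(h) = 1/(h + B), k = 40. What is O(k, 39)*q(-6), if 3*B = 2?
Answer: 7712*I*√6/61 ≈ 309.68*I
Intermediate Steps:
B = ⅔ (B = (⅓)*2 = ⅔ ≈ 0.66667)
b(h) = -2 + 1/(⅔ + h) (b(h) = -2 + 1/(h + ⅔) = -2 + 1/(⅔ + h))
O(g, U) = 16*(-1 - 6*g)/(2 + 3*g) (O(g, U) = (-4*(-4))*((-1 - 6*g)/(2 + 3*g)) = 16*((-1 - 6*g)/(2 + 3*g)) = 16*(-1 - 6*g)/(2 + 3*g))
O(k, 39)*q(-6) = (16*(-1 - 6*40)/(2 + 3*40))*(-4*I*√6) = (16*(-1 - 240)/(2 + 120))*(-4*I*√6) = (16*(-241)/122)*(-4*I*√6) = (16*(1/122)*(-241))*(-4*I*√6) = -(-7712)*I*√6/61 = 7712*I*√6/61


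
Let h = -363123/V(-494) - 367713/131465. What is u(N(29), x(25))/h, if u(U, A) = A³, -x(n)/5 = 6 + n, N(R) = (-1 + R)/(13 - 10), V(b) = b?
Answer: -241842258076250/47556314973 ≈ -5085.4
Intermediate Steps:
N(R) = -⅓ + R/3 (N(R) = (-1 + R)/3 = (-1 + R)*(⅓) = -⅓ + R/3)
x(n) = -30 - 5*n (x(n) = -5*(6 + n) = -30 - 5*n)
h = 47556314973/64943710 (h = -363123/(-494) - 367713/131465 = -363123*(-1/494) - 367713*1/131465 = 363123/494 - 367713/131465 = 47556314973/64943710 ≈ 732.27)
u(N(29), x(25))/h = (-30 - 5*25)³/(47556314973/64943710) = (-30 - 125)³*(64943710/47556314973) = (-155)³*(64943710/47556314973) = -3723875*64943710/47556314973 = -241842258076250/47556314973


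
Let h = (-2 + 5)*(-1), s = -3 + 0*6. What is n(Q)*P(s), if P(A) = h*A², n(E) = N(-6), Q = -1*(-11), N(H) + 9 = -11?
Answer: 540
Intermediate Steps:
N(H) = -20 (N(H) = -9 - 11 = -20)
Q = 11
s = -3 (s = -3 + 0 = -3)
n(E) = -20
h = -3 (h = 3*(-1) = -3)
P(A) = -3*A²
n(Q)*P(s) = -(-60)*(-3)² = -(-60)*9 = -20*(-27) = 540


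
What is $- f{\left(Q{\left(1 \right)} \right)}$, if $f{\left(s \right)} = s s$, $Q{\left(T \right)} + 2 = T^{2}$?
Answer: $-1$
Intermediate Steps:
$Q{\left(T \right)} = -2 + T^{2}$
$f{\left(s \right)} = s^{2}$
$- f{\left(Q{\left(1 \right)} \right)} = - \left(-2 + 1^{2}\right)^{2} = - \left(-2 + 1\right)^{2} = - \left(-1\right)^{2} = \left(-1\right) 1 = -1$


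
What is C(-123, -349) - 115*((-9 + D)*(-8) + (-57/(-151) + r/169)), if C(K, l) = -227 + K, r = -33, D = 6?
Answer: -79898840/25519 ≈ -3131.0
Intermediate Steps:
C(-123, -349) - 115*((-9 + D)*(-8) + (-57/(-151) + r/169)) = (-227 - 123) - 115*((-9 + 6)*(-8) + (-57/(-151) - 33/169)) = -350 - 115*(-3*(-8) + (-57*(-1/151) - 33*1/169)) = -350 - 115*(24 + (57/151 - 33/169)) = -350 - 115*(24 + 4650/25519) = -350 - 115*617106/25519 = -350 - 1*70967190/25519 = -350 - 70967190/25519 = -79898840/25519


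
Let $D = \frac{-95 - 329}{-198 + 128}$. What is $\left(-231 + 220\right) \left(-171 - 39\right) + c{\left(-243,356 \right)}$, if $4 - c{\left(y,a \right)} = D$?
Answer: $\frac{80778}{35} \approx 2307.9$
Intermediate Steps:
$D = \frac{212}{35}$ ($D = - \frac{424}{-70} = \left(-424\right) \left(- \frac{1}{70}\right) = \frac{212}{35} \approx 6.0571$)
$c{\left(y,a \right)} = - \frac{72}{35}$ ($c{\left(y,a \right)} = 4 - \frac{212}{35} = - \frac{72}{35}$)
$\left(-231 + 220\right) \left(-171 - 39\right) + c{\left(-243,356 \right)} = \left(-231 + 220\right) \left(-171 - 39\right) - \frac{72}{35} = - 11 \left(-171 - 39\right) - \frac{72}{35} = \left(-11\right) \left(-210\right) - \frac{72}{35} = 2310 - \frac{72}{35} = \frac{80778}{35}$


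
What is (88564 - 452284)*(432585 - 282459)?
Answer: -54603828720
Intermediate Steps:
(88564 - 452284)*(432585 - 282459) = -363720*150126 = -54603828720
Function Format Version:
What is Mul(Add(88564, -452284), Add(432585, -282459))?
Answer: -54603828720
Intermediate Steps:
Mul(Add(88564, -452284), Add(432585, -282459)) = Mul(-363720, 150126) = -54603828720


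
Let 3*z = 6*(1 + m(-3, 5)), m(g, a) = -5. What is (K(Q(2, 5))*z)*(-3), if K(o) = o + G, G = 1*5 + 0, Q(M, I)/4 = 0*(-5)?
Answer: 120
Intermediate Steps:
Q(M, I) = 0 (Q(M, I) = 4*(0*(-5)) = 4*0 = 0)
G = 5 (G = 5 + 0 = 5)
z = -8 (z = (6*(1 - 5))/3 = (6*(-4))/3 = (⅓)*(-24) = -8)
K(o) = 5 + o (K(o) = o + 5 = 5 + o)
(K(Q(2, 5))*z)*(-3) = ((5 + 0)*(-8))*(-3) = (5*(-8))*(-3) = -40*(-3) = 120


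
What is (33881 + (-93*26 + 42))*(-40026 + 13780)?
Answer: -826880230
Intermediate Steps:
(33881 + (-93*26 + 42))*(-40026 + 13780) = (33881 + (-2418 + 42))*(-26246) = (33881 - 2376)*(-26246) = 31505*(-26246) = -826880230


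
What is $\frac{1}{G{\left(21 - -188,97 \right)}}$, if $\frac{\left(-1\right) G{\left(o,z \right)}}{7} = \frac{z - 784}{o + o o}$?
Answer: $\frac{2090}{229} \approx 9.1266$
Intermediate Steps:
$G{\left(o,z \right)} = - \frac{7 \left(-784 + z\right)}{o + o^{2}}$ ($G{\left(o,z \right)} = - 7 \frac{z - 784}{o + o o} = - 7 \frac{-784 + z}{o + o^{2}} = - \frac{7 \left(-784 + z\right)}{o + o^{2}}$)
$\frac{1}{G{\left(21 - -188,97 \right)}} = \frac{1}{7 \frac{1}{21 - -188} \frac{1}{1 + \left(21 - -188\right)} \left(784 - 97\right)} = \frac{1}{7 \frac{1}{21 + 188} \frac{1}{1 + \left(21 + 188\right)} \left(784 - 97\right)} = \frac{1}{7 \cdot \frac{1}{209} \frac{1}{1 + 209} \cdot 687} = \frac{1}{7 \cdot \frac{1}{209} \cdot \frac{1}{210} \cdot 687} = \frac{1}{\frac{229}{2090}} = \frac{2090}{229}$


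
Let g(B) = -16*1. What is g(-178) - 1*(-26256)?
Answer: 26240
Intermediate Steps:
g(B) = -16
g(-178) - 1*(-26256) = -16 - 1*(-26256) = -16 + 26256 = 26240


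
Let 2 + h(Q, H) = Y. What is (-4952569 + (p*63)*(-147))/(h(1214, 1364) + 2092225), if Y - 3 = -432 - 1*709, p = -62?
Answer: -4378387/2091085 ≈ -2.0938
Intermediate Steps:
Y = -1138 (Y = 3 + (-432 - 1*709) = 3 + (-432 - 709) = 3 - 1141 = -1138)
h(Q, H) = -1140 (h(Q, H) = -2 - 1138 = -1140)
(-4952569 + (p*63)*(-147))/(h(1214, 1364) + 2092225) = (-4952569 - 62*63*(-147))/(-1140 + 2092225) = (-4952569 - 3906*(-147))/2091085 = (-4952569 + 574182)*(1/2091085) = -4378387*1/2091085 = -4378387/2091085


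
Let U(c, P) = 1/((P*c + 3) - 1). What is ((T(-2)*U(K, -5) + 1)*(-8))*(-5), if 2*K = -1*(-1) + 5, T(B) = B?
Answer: 600/13 ≈ 46.154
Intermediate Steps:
K = 3 (K = (-1*(-1) + 5)/2 = (1 + 5)/2 = (1/2)*6 = 3)
U(c, P) = 1/(2 + P*c) (U(c, P) = 1/((3 + P*c) - 1) = 1/(2 + P*c))
((T(-2)*U(K, -5) + 1)*(-8))*(-5) = ((-2/(2 - 5*3) + 1)*(-8))*(-5) = ((-2/(2 - 15) + 1)*(-8))*(-5) = ((-2/(-13) + 1)*(-8))*(-5) = ((-2*(-1/13) + 1)*(-8))*(-5) = ((2/13 + 1)*(-8))*(-5) = ((15/13)*(-8))*(-5) = -120/13*(-5) = 600/13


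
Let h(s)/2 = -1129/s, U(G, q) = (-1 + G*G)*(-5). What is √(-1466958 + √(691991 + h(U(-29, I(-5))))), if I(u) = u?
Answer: √(-64692847800 + 210*√30516826809)/210 ≈ 1210.8*I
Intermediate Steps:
U(G, q) = 5 - 5*G² (U(G, q) = (-1 + G²)*(-5) = 5 - 5*G²)
h(s) = -2258/s (h(s) = 2*(-1129/s) = -2258/s)
√(-1466958 + √(691991 + h(U(-29, I(-5))))) = √(-1466958 + √(691991 - 2258/(5 - 5*(-29)²))) = √(-1466958 + √(691991 - 2258/(5 - 5*841))) = √(-1466958 + √(691991 - 2258/(5 - 4205))) = √(-1466958 + √(691991 - 2258/(-4200))) = √(-1466958 + √(691991 - 2258*(-1/4200))) = √(-1466958 + √(691991 + 1129/2100)) = √(-1466958 + √(1453182229/2100)) = √(-1466958 + √30516826809/210)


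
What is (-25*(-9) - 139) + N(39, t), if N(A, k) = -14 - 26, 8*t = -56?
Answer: 46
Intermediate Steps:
t = -7 (t = (⅛)*(-56) = -7)
N(A, k) = -40
(-25*(-9) - 139) + N(39, t) = (-25*(-9) - 139) - 40 = (225 - 139) - 40 = 86 - 40 = 46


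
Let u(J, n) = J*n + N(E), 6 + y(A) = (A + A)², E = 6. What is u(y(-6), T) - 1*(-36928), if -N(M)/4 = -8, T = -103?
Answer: 22746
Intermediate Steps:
N(M) = 32 (N(M) = -4*(-8) = 32)
y(A) = -6 + 4*A² (y(A) = -6 + (A + A)² = -6 + (2*A)² = -6 + 4*A²)
u(J, n) = 32 + J*n (u(J, n) = J*n + 32 = 32 + J*n)
u(y(-6), T) - 1*(-36928) = (32 + (-6 + 4*(-6)²)*(-103)) - 1*(-36928) = (32 + (-6 + 4*36)*(-103)) + 36928 = (32 + (-6 + 144)*(-103)) + 36928 = (32 + 138*(-103)) + 36928 = (32 - 14214) + 36928 = -14182 + 36928 = 22746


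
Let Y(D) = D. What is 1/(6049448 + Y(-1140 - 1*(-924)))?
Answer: 1/6049232 ≈ 1.6531e-7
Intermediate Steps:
1/(6049448 + Y(-1140 - 1*(-924))) = 1/(6049448 + (-1140 - 1*(-924))) = 1/(6049448 + (-1140 + 924)) = 1/(6049448 - 216) = 1/6049232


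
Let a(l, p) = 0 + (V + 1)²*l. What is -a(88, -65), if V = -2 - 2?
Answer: -792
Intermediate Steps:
V = -4
a(l, p) = 9*l (a(l, p) = 0 + (-4 + 1)²*l = 0 + (-3)²*l = 0 + 9*l = 9*l)
-a(88, -65) = -9*88 = -1*792 = -792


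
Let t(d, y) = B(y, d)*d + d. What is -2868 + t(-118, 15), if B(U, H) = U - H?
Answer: -18680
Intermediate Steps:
t(d, y) = d + d*(y - d) (t(d, y) = (y - d)*d + d = d*(y - d) + d = d + d*(y - d))
-2868 + t(-118, 15) = -2868 - 118*(1 + 15 - 1*(-118)) = -2868 - 118*(1 + 15 + 118) = -2868 - 118*134 = -2868 - 15812 = -18680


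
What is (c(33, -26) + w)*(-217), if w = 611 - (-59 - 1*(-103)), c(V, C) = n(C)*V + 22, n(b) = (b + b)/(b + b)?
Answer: -134974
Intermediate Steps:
n(b) = 1 (n(b) = (2*b)/((2*b)) = (2*b)*(1/(2*b)) = 1)
c(V, C) = 22 + V (c(V, C) = 1*V + 22 = V + 22 = 22 + V)
w = 567 (w = 611 - (-59 + 103) = 611 - 1*44 = 611 - 44 = 567)
(c(33, -26) + w)*(-217) = ((22 + 33) + 567)*(-217) = (55 + 567)*(-217) = 622*(-217) = -134974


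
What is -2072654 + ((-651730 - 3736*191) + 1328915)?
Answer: -2109045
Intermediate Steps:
-2072654 + ((-651730 - 3736*191) + 1328915) = -2072654 + ((-651730 - 713576) + 1328915) = -2072654 + (-1365306 + 1328915) = -2072654 - 36391 = -2109045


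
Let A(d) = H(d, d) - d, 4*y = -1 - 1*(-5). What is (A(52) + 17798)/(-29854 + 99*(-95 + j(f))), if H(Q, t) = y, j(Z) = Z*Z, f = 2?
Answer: -17747/38863 ≈ -0.45666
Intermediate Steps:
y = 1 (y = (-1 - 1*(-5))/4 = (-1 + 5)/4 = (¼)*4 = 1)
j(Z) = Z²
H(Q, t) = 1
A(d) = 1 - d
(A(52) + 17798)/(-29854 + 99*(-95 + j(f))) = ((1 - 1*52) + 17798)/(-29854 + 99*(-95 + 2²)) = ((1 - 52) + 17798)/(-29854 + 99*(-95 + 4)) = (-51 + 17798)/(-29854 + 99*(-91)) = 17747/(-29854 - 9009) = 17747/(-38863) = 17747*(-1/38863) = -17747/38863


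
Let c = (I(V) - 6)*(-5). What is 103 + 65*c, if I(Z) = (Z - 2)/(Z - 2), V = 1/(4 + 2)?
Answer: 1728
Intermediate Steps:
V = ⅙ (V = 1/6 = ⅙ ≈ 0.16667)
I(Z) = 1 (I(Z) = (-2 + Z)/(-2 + Z) = 1)
c = 25 (c = (1 - 6)*(-5) = -5*(-5) = 25)
103 + 65*c = 103 + 65*25 = 103 + 1625 = 1728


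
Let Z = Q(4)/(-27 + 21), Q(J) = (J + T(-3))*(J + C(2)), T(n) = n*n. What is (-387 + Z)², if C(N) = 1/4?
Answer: 90421081/576 ≈ 1.5698e+5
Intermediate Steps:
C(N) = ¼ (C(N) = 1*(¼) = ¼)
T(n) = n²
Q(J) = (9 + J)*(¼ + J) (Q(J) = (J + (-3)²)*(J + ¼) = (J + 9)*(¼ + J) = (9 + J)*(¼ + J))
Z = -221/24 (Z = (9/4 + 4² + (37/4)*4)/(-27 + 21) = (9/4 + 16 + 37)/(-6) = (221/4)*(-⅙) = -221/24 ≈ -9.2083)
(-387 + Z)² = (-387 - 221/24)² = (-9509/24)² = 90421081/576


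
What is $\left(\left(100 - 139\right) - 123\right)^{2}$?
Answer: $26244$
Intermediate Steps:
$\left(\left(100 - 139\right) - 123\right)^{2} = \left(-39 - 123\right)^{2} = \left(-162\right)^{2} = 26244$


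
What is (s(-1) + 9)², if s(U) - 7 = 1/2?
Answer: 1089/4 ≈ 272.25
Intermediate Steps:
s(U) = 15/2 (s(U) = 7 + 1/2 = 7 + ½ = 15/2)
(s(-1) + 9)² = (15/2 + 9)² = (33/2)² = 1089/4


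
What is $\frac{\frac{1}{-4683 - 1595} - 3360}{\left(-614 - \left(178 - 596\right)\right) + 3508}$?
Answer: $- \frac{21094081}{20792736} \approx -1.0145$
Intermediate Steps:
$\frac{\frac{1}{-4683 - 1595} - 3360}{\left(-614 - \left(178 - 596\right)\right) + 3508} = \frac{\frac{1}{-6278} - 3360}{\left(-614 - -418\right) + 3508} = \frac{- \frac{1}{6278} - 3360}{\left(-614 + 418\right) + 3508} = - \frac{21094081}{6278 \left(-196 + 3508\right)} = - \frac{21094081}{6278 \cdot 3312} = \left(- \frac{21094081}{6278}\right) \frac{1}{3312} = - \frac{21094081}{20792736}$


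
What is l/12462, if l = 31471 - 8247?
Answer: 11612/6231 ≈ 1.8636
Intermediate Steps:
l = 23224
l/12462 = 23224/12462 = 23224*(1/12462) = 11612/6231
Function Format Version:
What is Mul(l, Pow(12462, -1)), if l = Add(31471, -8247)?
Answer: Rational(11612, 6231) ≈ 1.8636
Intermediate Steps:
l = 23224
Mul(l, Pow(12462, -1)) = Mul(23224, Pow(12462, -1)) = Mul(23224, Rational(1, 12462)) = Rational(11612, 6231)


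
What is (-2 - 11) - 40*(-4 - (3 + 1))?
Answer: 307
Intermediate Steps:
(-2 - 11) - 40*(-4 - (3 + 1)) = -13 - 40*(-4 - 1*4) = -13 - 40*(-4 - 4) = -13 - 40*(-8) = -13 + 320 = 307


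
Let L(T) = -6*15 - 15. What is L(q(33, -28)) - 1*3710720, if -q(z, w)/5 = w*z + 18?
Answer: -3710825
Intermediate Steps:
q(z, w) = -90 - 5*w*z (q(z, w) = -5*(w*z + 18) = -5*(18 + w*z) = -90 - 5*w*z)
L(T) = -105 (L(T) = -90 - 15 = -105)
L(q(33, -28)) - 1*3710720 = -105 - 1*3710720 = -105 - 3710720 = -3710825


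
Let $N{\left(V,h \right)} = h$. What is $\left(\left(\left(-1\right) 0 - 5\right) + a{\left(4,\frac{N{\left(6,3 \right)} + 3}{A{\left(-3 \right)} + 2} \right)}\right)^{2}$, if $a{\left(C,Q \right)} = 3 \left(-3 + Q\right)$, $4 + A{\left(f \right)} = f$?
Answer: $\frac{7744}{25} \approx 309.76$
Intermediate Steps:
$A{\left(f \right)} = -4 + f$
$a{\left(C,Q \right)} = -9 + 3 Q$
$\left(\left(\left(-1\right) 0 - 5\right) + a{\left(4,\frac{N{\left(6,3 \right)} + 3}{A{\left(-3 \right)} + 2} \right)}\right)^{2} = \left(\left(\left(-1\right) 0 - 5\right) - \left(9 - 3 \frac{3 + 3}{\left(-4 - 3\right) + 2}\right)\right)^{2} = \left(\left(0 - 5\right) - \left(9 - 3 \frac{6}{-7 + 2}\right)\right)^{2} = \left(-5 - \left(9 - 3 \frac{6}{-5}\right)\right)^{2} = \left(-5 - \left(9 - 3 \cdot 6 \left(- \frac{1}{5}\right)\right)\right)^{2} = \left(-5 + \left(-9 + 3 \left(- \frac{6}{5}\right)\right)\right)^{2} = \left(-5 - \frac{63}{5}\right)^{2} = \left(- \frac{88}{5}\right)^{2} = \frac{7744}{25}$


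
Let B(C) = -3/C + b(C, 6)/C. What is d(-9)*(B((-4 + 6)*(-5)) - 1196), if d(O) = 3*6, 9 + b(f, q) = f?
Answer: -107442/5 ≈ -21488.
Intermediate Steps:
b(f, q) = -9 + f
d(O) = 18
B(C) = -3/C + (-9 + C)/C
d(-9)*(B((-4 + 6)*(-5)) - 1196) = 18*((-12 + (-4 + 6)*(-5))/(((-4 + 6)*(-5))) - 1196) = 18*((-12 + 2*(-5))/((2*(-5))) - 1196) = 18*((-12 - 10)/(-10) - 1196) = 18*(-1/10*(-22) - 1196) = 18*(11/5 - 1196) = 18*(-5969/5) = -107442/5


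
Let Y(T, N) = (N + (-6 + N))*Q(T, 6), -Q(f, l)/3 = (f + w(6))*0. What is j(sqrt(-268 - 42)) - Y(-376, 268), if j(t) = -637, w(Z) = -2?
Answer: -637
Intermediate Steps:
Q(f, l) = 0 (Q(f, l) = -3*(f - 2)*0 = -3*(-2 + f)*0 = -3*0 = 0)
Y(T, N) = 0 (Y(T, N) = (N + (-6 + N))*0 = (-6 + 2*N)*0 = 0)
j(sqrt(-268 - 42)) - Y(-376, 268) = -637 - 1*0 = -637 + 0 = -637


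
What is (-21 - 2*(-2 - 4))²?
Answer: 81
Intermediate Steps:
(-21 - 2*(-2 - 4))² = (-21 - 2*(-6))² = (-21 + 12)² = (-9)² = 81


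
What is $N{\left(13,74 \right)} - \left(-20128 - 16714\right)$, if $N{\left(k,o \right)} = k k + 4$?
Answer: $37015$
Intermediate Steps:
$N{\left(k,o \right)} = 4 + k^{2}$ ($N{\left(k,o \right)} = k^{2} + 4 = 4 + k^{2}$)
$N{\left(13,74 \right)} - \left(-20128 - 16714\right) = \left(4 + 13^{2}\right) - \left(-20128 - 16714\right) = \left(4 + 169\right) - \left(-20128 - 16714\right) = 173 - -36842 = 173 + 36842 = 37015$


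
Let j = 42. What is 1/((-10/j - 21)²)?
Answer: 441/198916 ≈ 0.0022170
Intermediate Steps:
1/((-10/j - 21)²) = 1/((-10/42 - 21)²) = 1/((-10*1/42 - 21)²) = 1/((-5/21 - 21)²) = 1/((-446/21)²) = 1/(198916/441) = 441/198916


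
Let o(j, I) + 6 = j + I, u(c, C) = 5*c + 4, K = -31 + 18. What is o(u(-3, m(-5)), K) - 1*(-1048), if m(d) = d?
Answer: 1018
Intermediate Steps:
K = -13
u(c, C) = 4 + 5*c
o(j, I) = -6 + I + j (o(j, I) = -6 + (j + I) = -6 + (I + j) = -6 + I + j)
o(u(-3, m(-5)), K) - 1*(-1048) = (-6 - 13 + (4 + 5*(-3))) - 1*(-1048) = (-6 - 13 + (4 - 15)) + 1048 = (-6 - 13 - 11) + 1048 = -30 + 1048 = 1018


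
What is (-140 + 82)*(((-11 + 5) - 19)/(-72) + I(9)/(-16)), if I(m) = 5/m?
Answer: -145/8 ≈ -18.125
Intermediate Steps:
(-140 + 82)*(((-11 + 5) - 19)/(-72) + I(9)/(-16)) = (-140 + 82)*(((-11 + 5) - 19)/(-72) + (5/9)/(-16)) = -58*((-6 - 19)*(-1/72) + (5*(1/9))*(-1/16)) = -58*(-25*(-1/72) + (5/9)*(-1/16)) = -58*(25/72 - 5/144) = -58*5/16 = -145/8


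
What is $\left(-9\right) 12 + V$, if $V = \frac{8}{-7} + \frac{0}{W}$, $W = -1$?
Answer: $- \frac{764}{7} \approx -109.14$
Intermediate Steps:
$V = - \frac{8}{7}$ ($V = \frac{8}{-7} + \frac{0}{-1} = 8 \left(- \frac{1}{7}\right) + 0 \left(-1\right) = - \frac{8}{7} + 0 = - \frac{8}{7} \approx -1.1429$)
$\left(-9\right) 12 + V = \left(-9\right) 12 - \frac{8}{7} = -108 - \frac{8}{7} = - \frac{764}{7}$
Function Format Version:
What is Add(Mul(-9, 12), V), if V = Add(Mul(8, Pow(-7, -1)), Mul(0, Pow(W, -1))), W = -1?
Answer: Rational(-764, 7) ≈ -109.14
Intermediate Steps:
V = Rational(-8, 7) (V = Add(Mul(8, Pow(-7, -1)), Mul(0, Pow(-1, -1))) = Add(Mul(8, Rational(-1, 7)), Mul(0, -1)) = Add(Rational(-8, 7), 0) = Rational(-8, 7) ≈ -1.1429)
Add(Mul(-9, 12), V) = Add(Mul(-9, 12), Rational(-8, 7)) = Add(-108, Rational(-8, 7)) = Rational(-764, 7)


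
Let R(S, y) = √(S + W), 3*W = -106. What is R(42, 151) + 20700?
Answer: 20700 + 2*√15/3 ≈ 20703.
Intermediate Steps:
W = -106/3 (W = (⅓)*(-106) = -106/3 ≈ -35.333)
R(S, y) = √(-106/3 + S) (R(S, y) = √(S - 106/3) = √(-106/3 + S))
R(42, 151) + 20700 = √(-318 + 9*42)/3 + 20700 = √(-318 + 378)/3 + 20700 = √60/3 + 20700 = (2*√15)/3 + 20700 = 2*√15/3 + 20700 = 20700 + 2*√15/3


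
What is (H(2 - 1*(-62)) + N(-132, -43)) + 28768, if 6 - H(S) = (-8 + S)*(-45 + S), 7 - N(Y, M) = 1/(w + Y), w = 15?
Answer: 3242890/117 ≈ 27717.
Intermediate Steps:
N(Y, M) = 7 - 1/(15 + Y)
H(S) = 6 - (-45 + S)*(-8 + S) (H(S) = 6 - (-8 + S)*(-45 + S) = 6 - (-45 + S)*(-8 + S))
(H(2 - 1*(-62)) + N(-132, -43)) + 28768 = ((-354 - (2 - 1*(-62))² + 53*(2 - 1*(-62))) + (104 + 7*(-132))/(15 - 132)) + 28768 = ((-354 - (2 + 62)² + 53*(2 + 62)) + (104 - 924)/(-117)) + 28768 = ((-354 - 1*64² + 53*64) - 1/117*(-820)) + 28768 = ((-354 - 1*4096 + 3392) + 820/117) + 28768 = ((-354 - 4096 + 3392) + 820/117) + 28768 = (-1058 + 820/117) + 28768 = -122966/117 + 28768 = 3242890/117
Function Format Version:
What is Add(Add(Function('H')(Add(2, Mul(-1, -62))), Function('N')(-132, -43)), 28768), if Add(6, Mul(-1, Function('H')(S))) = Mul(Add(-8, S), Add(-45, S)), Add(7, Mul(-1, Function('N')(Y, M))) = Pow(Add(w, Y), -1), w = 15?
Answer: Rational(3242890, 117) ≈ 27717.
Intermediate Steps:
Function('N')(Y, M) = Add(7, Mul(-1, Pow(Add(15, Y), -1)))
Function('H')(S) = Add(6, Mul(-1, Add(-45, S), Add(-8, S))) (Function('H')(S) = Add(6, Mul(-1, Mul(Add(-8, S), Add(-45, S)))) = Add(6, Mul(-1, Mul(Add(-45, S), Add(-8, S)))) = Add(6, Mul(-1, Add(-45, S), Add(-8, S))))
Add(Add(Function('H')(Add(2, Mul(-1, -62))), Function('N')(-132, -43)), 28768) = Add(Add(Add(-354, Mul(-1, Pow(Add(2, Mul(-1, -62)), 2)), Mul(53, Add(2, Mul(-1, -62)))), Mul(Pow(Add(15, -132), -1), Add(104, Mul(7, -132)))), 28768) = Add(Add(Add(-354, Mul(-1, Pow(Add(2, 62), 2)), Mul(53, Add(2, 62))), Mul(Pow(-117, -1), Add(104, -924))), 28768) = Add(Add(Add(-354, Mul(-1, Pow(64, 2)), Mul(53, 64)), Mul(Rational(-1, 117), -820)), 28768) = Add(Add(Add(-354, Mul(-1, 4096), 3392), Rational(820, 117)), 28768) = Add(Add(Add(-354, -4096, 3392), Rational(820, 117)), 28768) = Add(Add(-1058, Rational(820, 117)), 28768) = Add(Rational(-122966, 117), 28768) = Rational(3242890, 117)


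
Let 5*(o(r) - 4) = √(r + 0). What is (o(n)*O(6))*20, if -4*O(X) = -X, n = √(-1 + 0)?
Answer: 120 + 6*√I ≈ 124.24 + 4.2426*I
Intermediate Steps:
n = I (n = √(-1) = I ≈ 1.0*I)
o(r) = 4 + √r/5 (o(r) = 4 + √(r + 0)/5 = 4 + √r/5)
O(X) = X/4 (O(X) = -(-1)*X/4 = X/4)
(o(n)*O(6))*20 = ((4 + √I/5)*((¼)*6))*20 = ((4 + √I/5)*(3/2))*20 = (6 + 3*√I/10)*20 = 120 + 6*√I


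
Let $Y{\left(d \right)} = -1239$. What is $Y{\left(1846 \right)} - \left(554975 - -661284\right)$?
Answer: $-1217498$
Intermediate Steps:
$Y{\left(1846 \right)} - \left(554975 - -661284\right) = -1239 - \left(554975 - -661284\right) = -1239 - \left(554975 + 661284\right) = -1239 - 1216259 = -1217498$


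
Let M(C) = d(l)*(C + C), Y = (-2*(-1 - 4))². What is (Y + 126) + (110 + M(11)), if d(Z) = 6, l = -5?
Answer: 468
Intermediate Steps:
Y = 100 (Y = (-2*(-5))² = 10² = 100)
M(C) = 12*C (M(C) = 6*(C + C) = 6*(2*C) = 12*C)
(Y + 126) + (110 + M(11)) = (100 + 126) + (110 + 12*11) = 226 + (110 + 132) = 226 + 242 = 468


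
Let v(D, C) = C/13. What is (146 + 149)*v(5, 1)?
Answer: 295/13 ≈ 22.692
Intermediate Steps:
v(D, C) = C/13 (v(D, C) = C*(1/13) = C/13)
(146 + 149)*v(5, 1) = (146 + 149)*((1/13)*1) = 295*(1/13) = 295/13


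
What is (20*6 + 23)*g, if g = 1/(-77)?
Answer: -13/7 ≈ -1.8571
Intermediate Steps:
g = -1/77 ≈ -0.012987
(20*6 + 23)*g = (20*6 + 23)*(-1/77) = (120 + 23)*(-1/77) = 143*(-1/77) = -13/7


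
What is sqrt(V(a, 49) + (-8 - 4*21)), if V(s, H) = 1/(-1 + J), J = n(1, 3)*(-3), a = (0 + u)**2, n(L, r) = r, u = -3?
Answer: I*sqrt(9210)/10 ≈ 9.5969*I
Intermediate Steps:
a = 9 (a = (0 - 3)**2 = (-3)**2 = 9)
J = -9 (J = 3*(-3) = -9)
V(s, H) = -1/10 (V(s, H) = 1/(-1 - 9) = 1/(-10) = -1/10)
sqrt(V(a, 49) + (-8 - 4*21)) = sqrt(-1/10 + (-8 - 4*21)) = sqrt(-1/10 + (-8 - 84)) = sqrt(-1/10 - 92) = sqrt(-921/10) = I*sqrt(9210)/10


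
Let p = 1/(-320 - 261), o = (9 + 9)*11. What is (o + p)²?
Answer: 13233511369/337561 ≈ 39203.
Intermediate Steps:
o = 198 (o = 18*11 = 198)
p = -1/581 (p = 1/(-581) = -1/581 ≈ -0.0017212)
(o + p)² = (198 - 1/581)² = (115037/581)² = 13233511369/337561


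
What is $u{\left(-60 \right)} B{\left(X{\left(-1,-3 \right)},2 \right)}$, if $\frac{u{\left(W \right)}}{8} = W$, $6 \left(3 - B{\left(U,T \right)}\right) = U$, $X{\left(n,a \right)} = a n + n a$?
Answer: $-960$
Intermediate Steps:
$X{\left(n,a \right)} = 2 a n$ ($X{\left(n,a \right)} = a n + a n = 2 a n$)
$B{\left(U,T \right)} = 3 - \frac{U}{6}$
$u{\left(W \right)} = 8 W$
$u{\left(-60 \right)} B{\left(X{\left(-1,-3 \right)},2 \right)} = 8 \left(-60\right) \left(3 - \frac{2 \left(-3\right) \left(-1\right)}{6}\right) = - 480 \left(3 - 1\right) = \left(-480\right) 2 = -960$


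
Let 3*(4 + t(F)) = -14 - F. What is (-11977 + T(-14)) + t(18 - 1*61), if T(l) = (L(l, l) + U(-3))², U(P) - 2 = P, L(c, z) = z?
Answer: -35239/3 ≈ -11746.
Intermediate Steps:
U(P) = 2 + P
T(l) = (-1 + l)² (T(l) = (l + (2 - 3))² = (l - 1)² = (-1 + l)²)
t(F) = -26/3 - F/3 (t(F) = -4 + (-14 - F)/3 = -4 + (-14/3 - F/3) = -26/3 - F/3)
(-11977 + T(-14)) + t(18 - 1*61) = (-11977 + (-1 - 14)²) + (-26/3 - (18 - 1*61)/3) = (-11977 + (-15)²) + (-26/3 - (18 - 61)/3) = (-11977 + 225) + (-26/3 - ⅓*(-43)) = -11752 + (-26/3 + 43/3) = -11752 + 17/3 = -35239/3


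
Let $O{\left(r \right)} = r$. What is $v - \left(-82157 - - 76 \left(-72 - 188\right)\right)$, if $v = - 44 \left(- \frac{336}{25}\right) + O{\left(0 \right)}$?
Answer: $\frac{2562709}{25} \approx 1.0251 \cdot 10^{5}$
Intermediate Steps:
$v = \frac{14784}{25}$ ($v = - 44 \left(- \frac{336}{25}\right) + 0 = - 44 \left(\left(-336\right) \frac{1}{25}\right) + 0 = \left(-44\right) \left(- \frac{336}{25}\right) + 0 = \frac{14784}{25} + 0 = \frac{14784}{25} \approx 591.36$)
$v - \left(-82157 - - 76 \left(-72 - 188\right)\right) = \frac{14784}{25} - \left(-82157 - - 76 \left(-72 - 188\right)\right) = \frac{14784}{25} - \left(-82157 - \left(-76\right) \left(-260\right)\right) = \frac{14784}{25} - \left(-82157 - 19760\right) = \frac{14784}{25} - -101917 = \frac{14784}{25} + 101917 = \frac{2562709}{25}$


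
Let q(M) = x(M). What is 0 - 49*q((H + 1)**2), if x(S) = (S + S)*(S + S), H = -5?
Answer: -50176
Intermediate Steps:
x(S) = 4*S**2 (x(S) = (2*S)*(2*S) = 4*S**2)
q(M) = 4*M**2
0 - 49*q((H + 1)**2) = 0 - 196*((-5 + 1)**2)**2 = 0 - 196*((-4)**2)**2 = 0 - 196*16**2 = 0 - 196*256 = 0 - 49*1024 = 0 - 50176 = -50176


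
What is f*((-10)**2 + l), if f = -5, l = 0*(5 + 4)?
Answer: -500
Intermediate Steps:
l = 0 (l = 0*9 = 0)
f*((-10)**2 + l) = -5*((-10)**2 + 0) = -5*(100 + 0) = -5*100 = -500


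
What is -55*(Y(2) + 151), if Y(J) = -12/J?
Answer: -7975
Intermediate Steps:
-55*(Y(2) + 151) = -55*(-12/2 + 151) = -55*(-12*½ + 151) = -55*(-6 + 151) = -55*145 = -7975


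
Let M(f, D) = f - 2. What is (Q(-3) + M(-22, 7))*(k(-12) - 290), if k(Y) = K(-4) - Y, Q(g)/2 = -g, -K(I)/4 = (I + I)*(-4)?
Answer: 7308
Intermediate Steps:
K(I) = 32*I (K(I) = -4*(I + I)*(-4) = -4*2*I*(-4) = -(-32)*I = 32*I)
M(f, D) = -2 + f
Q(g) = -2*g (Q(g) = 2*(-g) = -2*g)
k(Y) = -128 - Y (k(Y) = 32*(-4) - Y = -128 - Y)
(Q(-3) + M(-22, 7))*(k(-12) - 290) = (-2*(-3) + (-2 - 22))*((-128 - 1*(-12)) - 290) = (6 - 24)*((-128 + 12) - 290) = -18*(-116 - 290) = -18*(-406) = 7308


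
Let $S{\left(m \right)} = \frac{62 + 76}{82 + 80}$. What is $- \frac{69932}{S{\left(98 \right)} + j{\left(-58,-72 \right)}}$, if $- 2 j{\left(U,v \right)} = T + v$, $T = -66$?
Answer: $- \frac{944082}{943} \approx -1001.1$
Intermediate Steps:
$j{\left(U,v \right)} = 33 - \frac{v}{2}$ ($j{\left(U,v \right)} = - \frac{-66 + v}{2} = 33 - \frac{v}{2}$)
$S{\left(m \right)} = \frac{23}{27}$ ($S{\left(m \right)} = \frac{138}{162} = 138 \cdot \frac{1}{162} = \frac{23}{27}$)
$- \frac{69932}{S{\left(98 \right)} + j{\left(-58,-72 \right)}} = - \frac{69932}{\frac{23}{27} + \left(33 - -36\right)} = - \frac{69932}{\frac{23}{27} + \left(33 + 36\right)} = - \frac{69932}{\frac{23}{27} + 69} = - \frac{69932}{\frac{1886}{27}} = \left(-69932\right) \frac{27}{1886} = - \frac{944082}{943}$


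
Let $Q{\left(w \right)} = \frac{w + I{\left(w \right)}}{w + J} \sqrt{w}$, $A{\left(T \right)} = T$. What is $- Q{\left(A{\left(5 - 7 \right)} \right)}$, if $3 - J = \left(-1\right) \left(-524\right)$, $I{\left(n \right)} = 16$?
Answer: $\frac{14 i \sqrt{2}}{523} \approx 0.037857 i$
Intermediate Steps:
$J = -521$ ($J = 3 - \left(-1\right) \left(-524\right) = 3 - 524 = -521$)
$Q{\left(w \right)} = \frac{\sqrt{w} \left(16 + w\right)}{-521 + w}$ ($Q{\left(w \right)} = \frac{w + 16}{w - 521} \sqrt{w} = \frac{16 + w}{-521 + w} \sqrt{w} = \frac{\sqrt{w} \left(16 + w\right)}{-521 + w}$)
$- Q{\left(A{\left(5 - 7 \right)} \right)} = - \frac{\sqrt{5 - 7} \left(16 + \left(5 - 7\right)\right)}{-521 + \left(5 - 7\right)} = - \frac{\sqrt{-2} \left(16 - 2\right)}{-521 - 2} = - \frac{i \sqrt{2} \cdot 14}{-523} = - \frac{i \sqrt{2} \left(-1\right) 14}{523} = - \frac{\left(-14\right) i \sqrt{2}}{523} = \frac{14 i \sqrt{2}}{523}$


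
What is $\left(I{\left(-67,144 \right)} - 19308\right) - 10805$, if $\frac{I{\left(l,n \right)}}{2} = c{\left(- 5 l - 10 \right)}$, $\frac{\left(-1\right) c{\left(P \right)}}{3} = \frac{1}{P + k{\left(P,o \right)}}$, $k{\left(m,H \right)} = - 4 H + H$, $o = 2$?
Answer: $- \frac{9606053}{319} \approx -30113.0$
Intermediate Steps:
$k{\left(m,H \right)} = - 3 H$
$c{\left(P \right)} = - \frac{3}{-6 + P}$ ($c{\left(P \right)} = - \frac{3}{P - 6} = - \frac{3}{-6 + P}$)
$I{\left(l,n \right)} = - \frac{6}{-16 - 5 l}$ ($I{\left(l,n \right)} = 2 \left(- \frac{3}{-6 - \left(10 + 5 l\right)}\right) = 2 \left(- \frac{3}{-16 - 5 l}\right) = - \frac{6}{-16 - 5 l}$)
$\left(I{\left(-67,144 \right)} - 19308\right) - 10805 = \left(\frac{6}{16 + 5 \left(-67\right)} - 19308\right) - 10805 = \left(\frac{6}{16 - 335} - 19308\right) - 10805 = \left(\frac{6}{-319} - 19308\right) - 10805 = \left(6 \left(- \frac{1}{319}\right) - 19308\right) - 10805 = \left(- \frac{6}{319} - 19308\right) - 10805 = - \frac{6159258}{319} - 10805 = - \frac{9606053}{319}$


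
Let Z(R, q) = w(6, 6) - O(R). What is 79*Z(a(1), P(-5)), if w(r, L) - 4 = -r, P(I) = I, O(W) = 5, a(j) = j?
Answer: -553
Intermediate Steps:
w(r, L) = 4 - r
Z(R, q) = -7 (Z(R, q) = (4 - 1*6) - 1*5 = (4 - 6) - 5 = -2 - 5 = -7)
79*Z(a(1), P(-5)) = 79*(-7) = -553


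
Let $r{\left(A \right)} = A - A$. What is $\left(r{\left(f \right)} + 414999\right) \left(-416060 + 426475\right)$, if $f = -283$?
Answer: $4322214585$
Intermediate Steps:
$r{\left(A \right)} = 0$
$\left(r{\left(f \right)} + 414999\right) \left(-416060 + 426475\right) = \left(0 + 414999\right) \left(-416060 + 426475\right) = 414999 \cdot 10415 = 4322214585$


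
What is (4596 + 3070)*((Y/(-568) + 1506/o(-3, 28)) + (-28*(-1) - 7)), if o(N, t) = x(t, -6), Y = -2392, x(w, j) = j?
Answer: -122893646/71 ≈ -1.7309e+6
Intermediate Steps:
o(N, t) = -6
(4596 + 3070)*((Y/(-568) + 1506/o(-3, 28)) + (-28*(-1) - 7)) = (4596 + 3070)*((-2392/(-568) + 1506/(-6)) + (-28*(-1) - 7)) = 7666*((-2392*(-1/568) + 1506*(-⅙)) + (28 - 7)) = 7666*((299/71 - 251) + 21) = 7666*(-17522/71 + 21) = 7666*(-16031/71) = -122893646/71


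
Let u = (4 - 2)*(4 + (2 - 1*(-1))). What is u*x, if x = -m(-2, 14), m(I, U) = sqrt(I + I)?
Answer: -28*I ≈ -28.0*I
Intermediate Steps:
m(I, U) = sqrt(2)*sqrt(I) (m(I, U) = sqrt(2*I) = sqrt(2)*sqrt(I))
x = -2*I (x = -sqrt(2)*sqrt(-2) = -sqrt(2)*I*sqrt(2) = -2*I ≈ -2.0*I)
u = 14 (u = 2*(4 + (2 + 1)) = 2*(4 + 3) = 2*7 = 14)
u*x = 14*(-2*I) = -28*I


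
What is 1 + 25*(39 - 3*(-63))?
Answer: 5701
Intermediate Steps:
1 + 25*(39 - 3*(-63)) = 1 + 25*(39 + 189) = 1 + 25*228 = 1 + 5700 = 5701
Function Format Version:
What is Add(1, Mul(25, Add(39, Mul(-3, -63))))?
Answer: 5701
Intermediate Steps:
Add(1, Mul(25, Add(39, Mul(-3, -63)))) = Add(1, Mul(25, Add(39, 189))) = Add(1, Mul(25, 228)) = Add(1, 5700) = 5701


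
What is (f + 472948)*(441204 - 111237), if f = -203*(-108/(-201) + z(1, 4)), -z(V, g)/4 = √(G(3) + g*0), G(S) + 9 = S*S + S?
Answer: 10453423193136/67 + 267933204*√3 ≈ 1.5649e+11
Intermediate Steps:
G(S) = -9 + S + S² (G(S) = -9 + (S*S + S) = -9 + (S² + S) = -9 + (S + S²) = -9 + S + S²)
z(V, g) = -4*√3 (z(V, g) = -4*√((-9 + 3 + 3²) + g*0) = -4*√((-9 + 3 + 9) + 0) = -4*√(3 + 0) = -4*√3)
f = -7308/67 + 812*√3 (f = -203*(-108/(-201) - 4*√3) = -203*(-108*(-1/201) - 4*√3) = -203*(36/67 - 4*√3) = -7308/67 + 812*√3 ≈ 1297.4)
(f + 472948)*(441204 - 111237) = ((-7308/67 + 812*√3) + 472948)*(441204 - 111237) = (31680208/67 + 812*√3)*329967 = 10453423193136/67 + 267933204*√3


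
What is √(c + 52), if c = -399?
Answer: I*√347 ≈ 18.628*I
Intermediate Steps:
√(c + 52) = √(-399 + 52) = √(-347) = I*√347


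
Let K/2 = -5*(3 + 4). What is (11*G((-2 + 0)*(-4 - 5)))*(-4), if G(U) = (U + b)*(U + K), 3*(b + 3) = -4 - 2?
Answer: 29744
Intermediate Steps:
b = -5 (b = -3 + (-4 - 2)/3 = -3 + (⅓)*(-6) = -3 - 2 = -5)
K = -70 (K = 2*(-5*(3 + 4)) = 2*(-5*7) = 2*(-35) = -70)
G(U) = (-70 + U)*(-5 + U) (G(U) = (U - 5)*(U - 70) = (-5 + U)*(-70 + U) = (-70 + U)*(-5 + U))
(11*G((-2 + 0)*(-4 - 5)))*(-4) = (11*(350 + ((-2 + 0)*(-4 - 5))² - 75*(-2 + 0)*(-4 - 5)))*(-4) = (11*(350 + (-2*(-9))² - (-150)*(-9)))*(-4) = (11*(350 + 18² - 75*18))*(-4) = (11*(350 + 324 - 1350))*(-4) = (11*(-676))*(-4) = -7436*(-4) = 29744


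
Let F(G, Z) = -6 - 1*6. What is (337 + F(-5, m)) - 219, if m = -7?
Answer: 106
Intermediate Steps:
F(G, Z) = -12 (F(G, Z) = -6 - 6 = -12)
(337 + F(-5, m)) - 219 = (337 - 12) - 219 = 325 - 219 = 106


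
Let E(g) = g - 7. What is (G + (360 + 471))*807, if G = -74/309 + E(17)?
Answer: 69884855/103 ≈ 6.7849e+5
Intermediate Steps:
E(g) = -7 + g
G = 3016/309 (G = -74/309 + (-7 + 17) = -74*1/309 + 10 = -74/309 + 10 = 3016/309 ≈ 9.7605)
(G + (360 + 471))*807 = (3016/309 + (360 + 471))*807 = (3016/309 + 831)*807 = (259795/309)*807 = 69884855/103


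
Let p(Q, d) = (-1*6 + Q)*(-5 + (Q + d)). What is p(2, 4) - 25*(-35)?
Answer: 871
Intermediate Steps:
p(Q, d) = (-6 + Q)*(-5 + Q + d)
p(2, 4) - 25*(-35) = (30 + 2² - 11*2 - 6*4 + 2*4) - 25*(-35) = (30 + 4 - 22 - 24 + 8) + 875 = -4 + 875 = 871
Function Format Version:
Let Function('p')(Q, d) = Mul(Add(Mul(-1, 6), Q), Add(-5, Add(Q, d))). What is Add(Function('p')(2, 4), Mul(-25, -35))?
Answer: 871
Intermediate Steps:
Function('p')(Q, d) = Mul(Add(-6, Q), Add(-5, Q, d))
Add(Function('p')(2, 4), Mul(-25, -35)) = Add(Add(30, Pow(2, 2), Mul(-11, 2), Mul(-6, 4), Mul(2, 4)), Mul(-25, -35)) = Add(Add(30, 4, -22, -24, 8), 875) = Add(-4, 875) = 871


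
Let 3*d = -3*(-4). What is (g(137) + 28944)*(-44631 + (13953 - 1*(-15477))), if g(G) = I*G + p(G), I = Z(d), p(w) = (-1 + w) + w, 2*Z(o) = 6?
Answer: -450375228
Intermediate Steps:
d = 4 (d = (-3*(-4))/3 = (⅓)*12 = 4)
Z(o) = 3 (Z(o) = (½)*6 = 3)
p(w) = -1 + 2*w
I = 3
g(G) = -1 + 5*G (g(G) = 3*G + (-1 + 2*G) = -1 + 5*G)
(g(137) + 28944)*(-44631 + (13953 - 1*(-15477))) = ((-1 + 5*137) + 28944)*(-44631 + (13953 - 1*(-15477))) = ((-1 + 685) + 28944)*(-44631 + (13953 + 15477)) = (684 + 28944)*(-44631 + 29430) = 29628*(-15201) = -450375228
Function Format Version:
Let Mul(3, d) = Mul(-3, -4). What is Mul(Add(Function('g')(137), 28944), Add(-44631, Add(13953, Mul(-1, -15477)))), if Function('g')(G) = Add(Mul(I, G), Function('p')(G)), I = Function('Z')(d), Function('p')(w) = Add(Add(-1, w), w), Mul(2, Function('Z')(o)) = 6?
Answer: -450375228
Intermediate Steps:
d = 4 (d = Mul(Rational(1, 3), Mul(-3, -4)) = Mul(Rational(1, 3), 12) = 4)
Function('Z')(o) = 3 (Function('Z')(o) = Mul(Rational(1, 2), 6) = 3)
Function('p')(w) = Add(-1, Mul(2, w))
I = 3
Function('g')(G) = Add(-1, Mul(5, G)) (Function('g')(G) = Add(Mul(3, G), Add(-1, Mul(2, G))) = Add(-1, Mul(5, G)))
Mul(Add(Function('g')(137), 28944), Add(-44631, Add(13953, Mul(-1, -15477)))) = Mul(Add(Add(-1, Mul(5, 137)), 28944), Add(-44631, Add(13953, Mul(-1, -15477)))) = Mul(Add(Add(-1, 685), 28944), Add(-44631, Add(13953, 15477))) = Mul(Add(684, 28944), Add(-44631, 29430)) = Mul(29628, -15201) = -450375228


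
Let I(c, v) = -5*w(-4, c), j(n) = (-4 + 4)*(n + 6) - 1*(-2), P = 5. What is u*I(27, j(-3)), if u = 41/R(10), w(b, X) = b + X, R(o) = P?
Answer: -943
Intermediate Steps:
R(o) = 5
w(b, X) = X + b
j(n) = 2 (j(n) = 0*(6 + n) + 2 = 0 + 2 = 2)
I(c, v) = 20 - 5*c (I(c, v) = -5*(c - 4) = -5*(-4 + c) = 20 - 5*c)
u = 41/5 ≈ 8.2000
u*I(27, j(-3)) = 41*(20 - 5*27)/5 = 41*(20 - 135)/5 = (41/5)*(-115) = -943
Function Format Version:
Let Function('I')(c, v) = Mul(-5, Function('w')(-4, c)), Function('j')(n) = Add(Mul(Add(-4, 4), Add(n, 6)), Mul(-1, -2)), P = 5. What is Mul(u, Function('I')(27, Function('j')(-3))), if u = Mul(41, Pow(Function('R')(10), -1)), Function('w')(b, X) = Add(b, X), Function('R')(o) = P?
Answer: -943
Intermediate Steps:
Function('R')(o) = 5
Function('w')(b, X) = Add(X, b)
Function('j')(n) = 2 (Function('j')(n) = Add(Mul(0, Add(6, n)), 2) = Add(0, 2) = 2)
Function('I')(c, v) = Add(20, Mul(-5, c)) (Function('I')(c, v) = Mul(-5, Add(c, -4)) = Mul(-5, Add(-4, c)) = Add(20, Mul(-5, c)))
u = Rational(41, 5) (u = Mul(41, Pow(5, -1)) = Mul(41, Rational(1, 5)) = Rational(41, 5) ≈ 8.2000)
Mul(u, Function('I')(27, Function('j')(-3))) = Mul(Rational(41, 5), Add(20, Mul(-5, 27))) = Mul(Rational(41, 5), Add(20, -135)) = Mul(Rational(41, 5), -115) = -943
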